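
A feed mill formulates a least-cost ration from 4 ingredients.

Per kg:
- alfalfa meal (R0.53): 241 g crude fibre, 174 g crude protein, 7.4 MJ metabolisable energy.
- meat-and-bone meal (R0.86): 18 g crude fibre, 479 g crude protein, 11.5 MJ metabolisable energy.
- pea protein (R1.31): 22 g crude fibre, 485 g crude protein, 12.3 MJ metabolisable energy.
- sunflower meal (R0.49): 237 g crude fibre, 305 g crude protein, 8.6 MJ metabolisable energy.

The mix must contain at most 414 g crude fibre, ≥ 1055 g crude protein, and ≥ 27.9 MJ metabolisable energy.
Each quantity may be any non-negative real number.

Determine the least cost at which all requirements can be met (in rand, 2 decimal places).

R1.83

Let x1 = kg of alfalfa meal, x2 = kg of meat-and-bone meal, x3 = kg of pea protein, x4 = kg of sunflower meal.
Minimise 0.53x1 + 0.86x2 + 1.31x3 + 0.49x4 s.t.:
  241x1 + 18x2 + 22x3 + 237x4 ≤ 414   (crude fibre)
  174x1 + 479x2 + 485x3 + 305x4 ≥ 1055   (crude protein)
  7.4x1 + 11.5x2 + 12.3x3 + 8.6x4 ≥ 27.9   (metabolisable energy)
  x1, x2, x3, x4 ≥ 0.
The minimum-cost mix takes nothing from alfalfa meal, pea protein — only meat-and-bone meal, sunflower meal. There the crude fibre and metabolisable energy constraints are tight.
Solving gives x2 = 1.187, x4 = 1.657.
Objective = 0.86·1.187 + 0.49·1.657 = 1.8328.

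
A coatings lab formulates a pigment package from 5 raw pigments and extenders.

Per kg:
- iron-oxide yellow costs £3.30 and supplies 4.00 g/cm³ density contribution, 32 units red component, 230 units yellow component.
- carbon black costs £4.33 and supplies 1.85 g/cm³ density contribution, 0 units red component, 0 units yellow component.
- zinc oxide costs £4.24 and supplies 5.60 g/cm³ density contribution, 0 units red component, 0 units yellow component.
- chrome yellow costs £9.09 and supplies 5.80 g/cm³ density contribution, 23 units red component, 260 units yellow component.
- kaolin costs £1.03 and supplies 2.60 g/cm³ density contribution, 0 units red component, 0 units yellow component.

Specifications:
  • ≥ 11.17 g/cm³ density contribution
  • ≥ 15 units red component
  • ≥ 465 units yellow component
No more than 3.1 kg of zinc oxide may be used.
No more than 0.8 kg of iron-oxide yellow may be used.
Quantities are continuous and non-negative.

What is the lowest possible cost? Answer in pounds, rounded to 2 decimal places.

£13.14

Treat it as an LP. Let x1 = kg of iron-oxide yellow, x2 = kg of carbon black, x3 = kg of zinc oxide, x4 = kg of chrome yellow, x5 = kg of kaolin.
Minimize 3.3x1 + 4.33x2 + 4.24x3 + 9.09x4 + 1.03x5 s.t.:
  4x1 + 1.85x2 + 5.6x3 + 5.8x4 + 2.6x5 ≥ 11.17   (density contribution)
  32x1 + 23x4 ≥ 15   (red component)
  230x1 + 260x4 ≥ 465   (yellow component)
  x3 ≤ 3.1
  x1 ≤ 0.8
  x1, x2, x3, x4, x5 ≥ 0.
The cheapest feasible vertex uses only iron-oxide yellow, chrome yellow, kaolin; carbon black, zinc oxide are not used. There the density contribution, yellow component, the iron-oxide yellow cap constraints are tight.
Optimal quantities: iron-oxide yellow = 0.8 kg, chrome yellow = 1.081 kg, kaolin = 0.6544 kg.
Objective = 3.3·0.8 + 9.09·1.081 + 1.03·0.6544 = 13.1403.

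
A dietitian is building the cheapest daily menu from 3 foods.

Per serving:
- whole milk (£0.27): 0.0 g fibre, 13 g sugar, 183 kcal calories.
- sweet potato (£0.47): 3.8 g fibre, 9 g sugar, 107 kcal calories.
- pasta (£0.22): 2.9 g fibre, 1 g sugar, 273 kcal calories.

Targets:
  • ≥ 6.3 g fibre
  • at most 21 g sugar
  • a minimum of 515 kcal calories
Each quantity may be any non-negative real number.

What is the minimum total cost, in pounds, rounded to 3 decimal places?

£0.478

This is a linear program. Let x1 = servings of whole milk, x2 = servings of sweet potato, x3 = servings of pasta.
Minimize 0.27x1 + 0.47x2 + 0.22x3 with:
  3.8x2 + 2.9x3 ≥ 6.3   (fibre)
  13x1 + 9x2 + 1x3 ≤ 21   (sugar)
  183x1 + 107x2 + 273x3 ≥ 515   (calories)
  x1, x2, x3 ≥ 0.
At the optimum only pasta is positive (whole milk, sweet potato = 0). The fibre requirement is met with equality.
That vertex is x3 = 2.172.
Cost = 0.22·2.172 = 0.47784.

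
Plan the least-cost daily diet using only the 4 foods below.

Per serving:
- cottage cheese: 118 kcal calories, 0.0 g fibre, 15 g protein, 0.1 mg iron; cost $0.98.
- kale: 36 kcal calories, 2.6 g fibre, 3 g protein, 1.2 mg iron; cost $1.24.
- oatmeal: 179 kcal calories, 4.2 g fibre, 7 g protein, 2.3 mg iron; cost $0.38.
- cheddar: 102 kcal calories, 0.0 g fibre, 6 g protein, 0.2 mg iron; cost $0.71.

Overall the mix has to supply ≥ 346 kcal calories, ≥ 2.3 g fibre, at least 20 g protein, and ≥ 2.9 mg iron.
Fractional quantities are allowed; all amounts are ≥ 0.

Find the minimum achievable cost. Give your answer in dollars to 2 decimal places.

Let x1 = servings of cottage cheese, x2 = servings of kale, x3 = servings of oatmeal, x4 = servings of cheddar.
Minimise 0.98x1 + 1.24x2 + 0.38x3 + 0.71x4 with:
  118x1 + 36x2 + 179x3 + 102x4 ≥ 346   (calories)
  2.6x2 + 4.2x3 ≥ 2.3   (fibre)
  15x1 + 3x2 + 7x3 + 6x4 ≥ 20   (protein)
  0.1x1 + 1.2x2 + 2.3x3 + 0.2x4 ≥ 2.9   (iron)
  x1, x2, x3, x4 ≥ 0.
The optimal basis is {oatmeal}; cottage cheese, kale, cheddar drop out. Binding constraint: protein.
Optimal quantities: oatmeal = 2.857 servings.
Total cost: 0.38·2.857 = 1.0857.

$1.09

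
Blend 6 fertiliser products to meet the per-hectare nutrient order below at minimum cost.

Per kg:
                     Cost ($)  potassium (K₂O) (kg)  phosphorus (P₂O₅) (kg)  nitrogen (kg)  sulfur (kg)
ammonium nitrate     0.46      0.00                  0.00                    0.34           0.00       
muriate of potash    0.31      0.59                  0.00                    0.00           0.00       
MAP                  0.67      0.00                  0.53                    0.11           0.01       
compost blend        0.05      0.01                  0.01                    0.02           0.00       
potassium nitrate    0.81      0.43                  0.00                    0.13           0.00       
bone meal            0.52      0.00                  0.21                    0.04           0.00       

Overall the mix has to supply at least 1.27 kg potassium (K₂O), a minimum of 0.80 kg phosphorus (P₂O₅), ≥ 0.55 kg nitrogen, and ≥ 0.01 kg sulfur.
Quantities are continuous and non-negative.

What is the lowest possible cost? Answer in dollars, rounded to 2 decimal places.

$2.20

Let x1 = kg of ammonium nitrate, x2 = kg of muriate of potash, x3 = kg of MAP, x4 = kg of compost blend, x5 = kg of potassium nitrate, x6 = kg of bone meal.
min 0.46x1 + 0.31x2 + 0.67x3 + 0.05x4 + 0.81x5 + 0.52x6 with:
  0.59x2 + 0.01x4 + 0.43x5 ≥ 1.27   (potassium (K₂O))
  0.53x3 + 0.01x4 + 0.21x6 ≥ 0.8   (phosphorus (P₂O₅))
  0.34x1 + 0.11x3 + 0.02x4 + 0.13x5 + 0.04x6 ≥ 0.55   (nitrogen)
  0.01x3 ≥ 0.01   (sulfur)
  x1, x2, x3, x4, x5, x6 ≥ 0.
At the optimum only ammonium nitrate, muriate of potash, MAP are positive (compost blend, potassium nitrate, bone meal = 0). The potassium (K₂O), phosphorus (P₂O₅), nitrogen requirements are met with equality.
Solving gives x1 = 1.129, x2 = 2.153, x3 = 1.509.
Hence cost = 0.46·1.129 + 0.31·2.153 + 0.67·1.509 = $2.1978.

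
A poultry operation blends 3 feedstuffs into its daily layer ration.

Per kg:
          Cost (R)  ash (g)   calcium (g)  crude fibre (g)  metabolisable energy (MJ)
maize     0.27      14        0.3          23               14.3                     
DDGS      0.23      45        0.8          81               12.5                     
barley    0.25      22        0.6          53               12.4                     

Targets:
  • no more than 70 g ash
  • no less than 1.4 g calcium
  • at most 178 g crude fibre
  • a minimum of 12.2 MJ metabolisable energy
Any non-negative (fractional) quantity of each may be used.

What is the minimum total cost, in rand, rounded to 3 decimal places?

Let x1 = kg of maize, x2 = kg of DDGS, x3 = kg of barley.
Minimize 0.27x1 + 0.23x2 + 0.25x3 s.t.:
  14x1 + 45x2 + 22x3 ≤ 70   (ash)
  0.3x1 + 0.8x2 + 0.6x3 ≥ 1.4   (calcium)
  23x1 + 81x2 + 53x3 ≤ 178   (crude fibre)
  14.3x1 + 12.5x2 + 12.4x3 ≥ 12.2   (metabolisable energy)
  x1, x2, x3 ≥ 0.
The cheapest feasible vertex uses only DDGS, barley; maize is not used. Binding constraints: ash and calcium.
That vertex is x2 = 1.191, x3 = 0.7447.
Total cost: 0.23·1.191 + 0.25·0.7447 = 0.46011.

R0.460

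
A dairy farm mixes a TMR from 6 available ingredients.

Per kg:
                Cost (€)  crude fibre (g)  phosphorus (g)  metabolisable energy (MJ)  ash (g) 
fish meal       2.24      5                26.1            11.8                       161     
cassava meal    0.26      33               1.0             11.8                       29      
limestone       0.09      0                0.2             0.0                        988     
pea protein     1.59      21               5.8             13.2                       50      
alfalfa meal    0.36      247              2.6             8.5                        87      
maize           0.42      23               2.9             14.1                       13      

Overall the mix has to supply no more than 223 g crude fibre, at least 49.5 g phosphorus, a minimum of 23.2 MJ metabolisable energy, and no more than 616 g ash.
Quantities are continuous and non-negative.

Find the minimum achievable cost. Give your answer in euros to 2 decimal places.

Treat it as an LP. Let x1 = kg of fish meal, x2 = kg of cassava meal, x3 = kg of limestone, x4 = kg of pea protein, x5 = kg of alfalfa meal, x6 = kg of maize.
Minimise 2.24x1 + 0.26x2 + 0.09x3 + 1.59x4 + 0.36x5 + 0.42x6 s.t.:
  5x1 + 33x2 + 21x4 + 247x5 + 23x6 ≤ 223   (crude fibre)
  26.1x1 + 1x2 + 0.2x3 + 5.8x4 + 2.6x5 + 2.9x6 ≥ 49.5   (phosphorus)
  11.8x1 + 11.8x2 + 13.2x4 + 8.5x5 + 14.1x6 ≥ 23.2   (metabolisable energy)
  161x1 + 29x2 + 988x3 + 50x4 + 87x5 + 13x6 ≤ 616   (ash)
  x1, x2, x3, x4, x5, x6 ≥ 0.
The minimum-cost mix takes nothing from cassava meal, limestone, pea protein, alfalfa meal — only fish meal, maize. The phosphorus and metabolisable energy requirements are met with equality.
Solving gives x1 = 1.889, x6 = 0.06417.
Total cost: 2.24·1.889 + 0.42·0.06417 = 4.2583.

€4.26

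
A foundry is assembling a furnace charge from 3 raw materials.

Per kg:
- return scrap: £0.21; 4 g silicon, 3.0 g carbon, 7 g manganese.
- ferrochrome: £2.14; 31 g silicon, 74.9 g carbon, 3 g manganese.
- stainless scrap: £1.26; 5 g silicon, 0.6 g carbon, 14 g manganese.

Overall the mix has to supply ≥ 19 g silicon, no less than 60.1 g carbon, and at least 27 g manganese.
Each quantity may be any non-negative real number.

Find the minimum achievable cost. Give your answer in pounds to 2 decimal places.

£2.16

Let x1 = kg of return scrap, x2 = kg of ferrochrome, x3 = kg of stainless scrap.
min 0.21x1 + 2.14x2 + 1.26x3 with:
  4x1 + 31x2 + 5x3 ≥ 19   (silicon)
  3x1 + 74.9x2 + 0.6x3 ≥ 60.1   (carbon)
  7x1 + 3x2 + 14x3 ≥ 27   (manganese)
  x1, x2, x3 ≥ 0.
The cheapest feasible vertex uses only return scrap, ferrochrome; stainless scrap is not used. The carbon and manganese requirements are met with equality.
Solving gives x1 = 3.575, x2 = 0.6592.
Hence cost = 0.21·3.575 + 2.14·0.6592 = £2.1614.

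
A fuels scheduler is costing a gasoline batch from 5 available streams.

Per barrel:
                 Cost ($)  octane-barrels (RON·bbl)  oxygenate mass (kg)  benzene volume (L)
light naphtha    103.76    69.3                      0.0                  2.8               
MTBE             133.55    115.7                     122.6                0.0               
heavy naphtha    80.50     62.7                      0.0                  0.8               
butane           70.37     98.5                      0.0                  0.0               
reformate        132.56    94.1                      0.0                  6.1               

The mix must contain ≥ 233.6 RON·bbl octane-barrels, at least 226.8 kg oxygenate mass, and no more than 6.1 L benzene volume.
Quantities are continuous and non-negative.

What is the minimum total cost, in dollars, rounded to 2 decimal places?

This is a linear program. Let x1 = barrels of light naphtha, x2 = barrels of MTBE, x3 = barrels of heavy naphtha, x4 = barrels of butane, x5 = barrels of reformate.
min 103.76x1 + 133.55x2 + 80.5x3 + 70.37x4 + 132.56x5 s.t.:
  69.3x1 + 115.7x2 + 62.7x3 + 98.5x4 + 94.1x5 ≥ 233.6   (octane-barrels)
  122.6x2 ≥ 226.8   (oxygenate mass)
  2.8x1 + 0.8x3 + 6.1x5 ≤ 6.1   (benzene volume)
  x1, x2, x3, x4, x5 ≥ 0.
The optimal basis is {MTBE, butane}; light naphtha, heavy naphtha, reformate drop out. Binding constraints: octane-barrels and oxygenate mass.
That vertex is x2 = 1.8499, x4 = 0.19862.
Hence cost = 133.55·1.8499 + 70.37·0.19862 = $261.0310.

$261.03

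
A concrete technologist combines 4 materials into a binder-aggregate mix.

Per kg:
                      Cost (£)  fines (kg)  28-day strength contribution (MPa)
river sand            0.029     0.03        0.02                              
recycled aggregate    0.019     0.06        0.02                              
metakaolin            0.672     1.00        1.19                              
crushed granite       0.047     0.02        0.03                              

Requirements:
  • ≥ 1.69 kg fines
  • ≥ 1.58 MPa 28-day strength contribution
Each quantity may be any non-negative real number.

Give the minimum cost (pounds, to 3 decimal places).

Set it up as a linear program. Let x1 = kg of river sand, x2 = kg of recycled aggregate, x3 = kg of metakaolin, x4 = kg of crushed granite.
Minimise 0.029x1 + 0.019x2 + 0.672x3 + 0.047x4 with:
  0.03x1 + 0.06x2 + 1x3 + 0.02x4 ≥ 1.69   (fines)
  0.02x1 + 0.02x2 + 1.19x3 + 0.03x4 ≥ 1.58   (28-day strength contribution)
  x1, x2, x3, x4 ≥ 0.
At the optimum only recycled aggregate, metakaolin are positive (river sand, crushed granite = 0). The fines and 28-day strength contribution requirements are met with equality.
That vertex is x2 = 8.387, x3 = 1.187.
Hence cost = 0.019·8.387 + 0.672·1.187 = £0.95702.

£0.957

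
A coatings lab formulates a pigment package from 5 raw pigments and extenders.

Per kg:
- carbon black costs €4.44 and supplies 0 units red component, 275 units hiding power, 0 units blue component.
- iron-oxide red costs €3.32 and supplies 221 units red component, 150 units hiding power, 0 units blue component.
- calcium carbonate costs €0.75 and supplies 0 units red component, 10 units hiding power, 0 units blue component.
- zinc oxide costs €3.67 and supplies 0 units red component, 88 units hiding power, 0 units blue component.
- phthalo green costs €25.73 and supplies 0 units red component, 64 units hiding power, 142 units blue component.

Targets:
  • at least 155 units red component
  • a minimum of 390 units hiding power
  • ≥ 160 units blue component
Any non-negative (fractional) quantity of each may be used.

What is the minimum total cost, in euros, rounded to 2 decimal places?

Treat it as an LP. Let x1 = kg of carbon black, x2 = kg of iron-oxide red, x3 = kg of calcium carbonate, x4 = kg of zinc oxide, x5 = kg of phthalo green.
Minimize 4.44x1 + 3.32x2 + 0.75x3 + 3.67x4 + 25.73x5 s.t.:
  221x2 ≥ 155   (red component)
  275x1 + 150x2 + 10x3 + 88x4 + 64x5 ≥ 390   (hiding power)
  142x5 ≥ 160   (blue component)
  x1, x2, x3, x4, x5 ≥ 0.
At the optimum only carbon black, iron-oxide red, phthalo green are positive (calcium carbonate, zinc oxide = 0). Binding constraints: red component, hiding power, blue component.
Solving gives x1 = 0.7734, x2 = 0.70136, x5 = 1.1268.
Total cost: 4.44·0.7734 + 3.32·0.70136 + 25.73·1.1268 = 34.75498.

€34.75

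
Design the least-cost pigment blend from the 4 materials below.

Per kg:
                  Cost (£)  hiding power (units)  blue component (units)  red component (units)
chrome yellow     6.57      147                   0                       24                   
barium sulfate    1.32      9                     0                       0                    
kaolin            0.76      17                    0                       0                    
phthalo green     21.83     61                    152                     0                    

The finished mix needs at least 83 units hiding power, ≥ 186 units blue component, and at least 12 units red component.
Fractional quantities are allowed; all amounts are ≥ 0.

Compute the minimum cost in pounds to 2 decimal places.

Let x1 = kg of chrome yellow, x2 = kg of barium sulfate, x3 = kg of kaolin, x4 = kg of phthalo green.
Minimize 6.57x1 + 1.32x2 + 0.76x3 + 21.83x4 s.t.:
  147x1 + 9x2 + 17x3 + 61x4 ≥ 83   (hiding power)
  152x4 ≥ 186   (blue component)
  24x1 ≥ 12   (red component)
  x1, x2, x3, x4 ≥ 0.
The cheapest feasible vertex uses only chrome yellow, phthalo green; barium sulfate, kaolin are not used. Binding constraints: blue component and red component.
So chrome yellow = 0.5 kg, phthalo green = 1.224 kg.
Cost = 6.57·0.5 + 21.83·1.224 = 30.0049.

£30.00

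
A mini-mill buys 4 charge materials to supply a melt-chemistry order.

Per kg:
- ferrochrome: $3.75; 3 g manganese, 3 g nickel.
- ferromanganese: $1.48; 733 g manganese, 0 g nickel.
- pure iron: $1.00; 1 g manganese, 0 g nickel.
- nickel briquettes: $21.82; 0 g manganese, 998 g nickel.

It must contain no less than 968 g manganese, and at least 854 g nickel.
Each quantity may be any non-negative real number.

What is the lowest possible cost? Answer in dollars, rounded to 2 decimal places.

$20.63

Let x1 = kg of ferrochrome, x2 = kg of ferromanganese, x3 = kg of pure iron, x4 = kg of nickel briquettes.
Minimise 3.75x1 + 1.48x2 + 1x3 + 21.82x4 with:
  3x1 + 733x2 + 1x3 ≥ 968   (manganese)
  3x1 + 998x4 ≥ 854   (nickel)
  x1, x2, x3, x4 ≥ 0.
The minimum-cost mix takes nothing from ferrochrome, pure iron — only ferromanganese, nickel briquettes. There the manganese and nickel constraints are tight.
So ferromanganese = 1.321 kg, nickel briquettes = 0.8557 kg.
Total cost: 1.48·1.321 + 21.82·0.8557 = 20.6265.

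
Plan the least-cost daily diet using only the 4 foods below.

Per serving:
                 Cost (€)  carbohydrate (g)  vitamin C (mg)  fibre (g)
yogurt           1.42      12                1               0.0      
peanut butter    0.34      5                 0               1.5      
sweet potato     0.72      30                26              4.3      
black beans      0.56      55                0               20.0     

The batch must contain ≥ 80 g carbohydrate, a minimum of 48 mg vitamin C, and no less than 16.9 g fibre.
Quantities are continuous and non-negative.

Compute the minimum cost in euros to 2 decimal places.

€1.58

Treat it as an LP. Let x1 = servings of yogurt, x2 = servings of peanut butter, x3 = servings of sweet potato, x4 = servings of black beans.
Minimise 1.42x1 + 0.34x2 + 0.72x3 + 0.56x4 with:
  12x1 + 5x2 + 30x3 + 55x4 ≥ 80   (carbohydrate)
  1x1 + 26x3 ≥ 48   (vitamin C)
  1.5x2 + 4.3x3 + 20x4 ≥ 16.9   (fibre)
  x1, x2, x3, x4 ≥ 0.
The optimal basis is {sweet potato, black beans}; yogurt, peanut butter drop out. There the vitamin C and fibre constraints are tight.
That vertex is x3 = 1.846, x4 = 0.4481.
Total cost: 0.72·1.846 + 0.56·0.4481 = 1.5801.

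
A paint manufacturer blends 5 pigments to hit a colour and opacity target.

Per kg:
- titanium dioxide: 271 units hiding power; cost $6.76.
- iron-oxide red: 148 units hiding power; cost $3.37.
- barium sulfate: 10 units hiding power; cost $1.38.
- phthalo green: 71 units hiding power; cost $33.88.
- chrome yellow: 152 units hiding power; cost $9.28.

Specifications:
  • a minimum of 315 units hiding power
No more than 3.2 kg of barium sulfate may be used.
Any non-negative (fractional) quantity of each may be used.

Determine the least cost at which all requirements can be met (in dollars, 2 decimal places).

$7.17

Let x1 = kg of titanium dioxide, x2 = kg of iron-oxide red, x3 = kg of barium sulfate, x4 = kg of phthalo green, x5 = kg of chrome yellow.
Minimize 6.76x1 + 3.37x2 + 1.38x3 + 33.88x4 + 9.28x5 with:
  271x1 + 148x2 + 10x3 + 71x4 + 152x5 ≥ 315   (hiding power)
  x3 ≤ 3.2
  x1, x2, x3, x4, x5 ≥ 0.
At the optimum only iron-oxide red is positive (titanium dioxide, barium sulfate, phthalo green, chrome yellow = 0). Binding constraint: hiding power.
Solving gives x2 = 2.128.
Total cost: 3.37·2.128 = 7.1714.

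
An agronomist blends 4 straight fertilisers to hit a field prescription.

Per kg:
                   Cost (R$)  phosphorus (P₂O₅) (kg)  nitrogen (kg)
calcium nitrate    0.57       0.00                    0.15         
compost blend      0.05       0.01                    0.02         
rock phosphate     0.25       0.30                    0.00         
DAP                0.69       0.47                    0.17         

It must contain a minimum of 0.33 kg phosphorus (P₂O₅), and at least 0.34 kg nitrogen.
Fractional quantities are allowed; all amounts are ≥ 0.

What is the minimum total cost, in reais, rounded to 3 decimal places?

R$0.960

Let x1 = kg of calcium nitrate, x2 = kg of compost blend, x3 = kg of rock phosphate, x4 = kg of DAP.
Minimise 0.57x1 + 0.05x2 + 0.25x3 + 0.69x4 subject to:
  0.01x2 + 0.3x3 + 0.47x4 ≥ 0.33   (phosphorus (P₂O₅))
  0.15x1 + 0.02x2 + 0.17x4 ≥ 0.34   (nitrogen)
  x1, x2, x3, x4 ≥ 0.
The optimal basis is {compost blend, DAP}; calcium nitrate, rock phosphate drop out. The phosphorus (P₂O₅) and nitrogen requirements are met with equality.
Solving gives x2 = 13.47, x4 = 0.4156.
Objective = 0.05·13.47 + 0.69·0.4156 = 0.96026.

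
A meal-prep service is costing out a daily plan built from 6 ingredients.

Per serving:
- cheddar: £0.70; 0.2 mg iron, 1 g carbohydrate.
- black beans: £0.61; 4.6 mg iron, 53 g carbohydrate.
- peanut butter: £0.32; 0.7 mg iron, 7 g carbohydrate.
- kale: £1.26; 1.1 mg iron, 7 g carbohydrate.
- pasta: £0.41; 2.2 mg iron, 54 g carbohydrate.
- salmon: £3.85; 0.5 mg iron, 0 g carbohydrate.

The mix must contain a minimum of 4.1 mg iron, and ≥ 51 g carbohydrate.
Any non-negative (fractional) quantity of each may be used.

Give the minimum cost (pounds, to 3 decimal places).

Set it up as a linear program. Let x1 = servings of cheddar, x2 = servings of black beans, x3 = servings of peanut butter, x4 = servings of kale, x5 = servings of pasta, x6 = servings of salmon.
Minimise 0.7x1 + 0.61x2 + 0.32x3 + 1.26x4 + 0.41x5 + 3.85x6 with:
  0.2x1 + 4.6x2 + 0.7x3 + 1.1x4 + 2.2x5 + 0.5x6 ≥ 4.1   (iron)
  1x1 + 53x2 + 7x3 + 7x4 + 54x5 ≥ 51   (carbohydrate)
  x1, x2, x3, x4, x5, x6 ≥ 0.
The minimum-cost mix takes nothing from cheddar, peanut butter, kale, salmon — only black beans, pasta. Binding constraints: iron and carbohydrate.
That vertex is x2 = 0.8285, x5 = 0.1313.
Hence cost = 0.61·0.8285 + 0.41·0.1313 = £0.55922.

£0.559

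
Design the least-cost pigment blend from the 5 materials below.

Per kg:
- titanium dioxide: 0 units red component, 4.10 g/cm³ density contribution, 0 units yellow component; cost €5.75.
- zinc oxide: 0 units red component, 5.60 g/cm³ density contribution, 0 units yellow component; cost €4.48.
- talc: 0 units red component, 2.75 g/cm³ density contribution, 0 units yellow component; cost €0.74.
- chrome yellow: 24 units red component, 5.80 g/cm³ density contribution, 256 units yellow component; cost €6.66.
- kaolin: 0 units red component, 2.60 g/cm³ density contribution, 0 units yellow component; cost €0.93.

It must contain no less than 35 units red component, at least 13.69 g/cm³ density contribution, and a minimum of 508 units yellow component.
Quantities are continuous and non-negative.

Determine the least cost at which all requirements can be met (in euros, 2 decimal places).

€13.80

Treat it as an LP. Let x1 = kg of titanium dioxide, x2 = kg of zinc oxide, x3 = kg of talc, x4 = kg of chrome yellow, x5 = kg of kaolin.
Minimise 5.75x1 + 4.48x2 + 0.74x3 + 6.66x4 + 0.93x5 subject to:
  24x4 ≥ 35   (red component)
  4.1x1 + 5.6x2 + 2.75x3 + 5.8x4 + 2.6x5 ≥ 13.69   (density contribution)
  256x4 ≥ 508   (yellow component)
  x1, x2, x3, x4, x5 ≥ 0.
The cheapest feasible vertex uses only talc, chrome yellow; titanium dioxide, zinc oxide, kaolin are not used. Binding constraints: density contribution and yellow component.
So talc = 0.793 kg, chrome yellow = 1.984 kg.
Total cost: 0.74·0.793 + 6.66·1.984 = 13.8003.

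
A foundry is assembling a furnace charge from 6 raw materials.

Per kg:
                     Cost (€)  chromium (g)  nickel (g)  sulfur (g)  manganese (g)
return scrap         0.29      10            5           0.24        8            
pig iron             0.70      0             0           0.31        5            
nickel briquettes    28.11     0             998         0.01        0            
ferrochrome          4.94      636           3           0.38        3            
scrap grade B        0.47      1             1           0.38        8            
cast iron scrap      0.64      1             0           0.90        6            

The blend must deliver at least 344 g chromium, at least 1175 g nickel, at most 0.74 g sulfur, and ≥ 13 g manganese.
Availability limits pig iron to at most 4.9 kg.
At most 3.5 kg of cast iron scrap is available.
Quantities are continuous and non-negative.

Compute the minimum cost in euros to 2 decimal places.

This is a linear program. Let x1 = kg of return scrap, x2 = kg of pig iron, x3 = kg of nickel briquettes, x4 = kg of ferrochrome, x5 = kg of scrap grade B, x6 = kg of cast iron scrap.
Minimize 0.29x1 + 0.7x2 + 28.11x3 + 4.94x4 + 0.47x5 + 0.64x6 subject to:
  10x1 + 636x4 + 1x5 + 1x6 ≥ 344   (chromium)
  5x1 + 998x3 + 3x4 + 1x5 ≥ 1175   (nickel)
  0.24x1 + 0.31x2 + 0.01x3 + 0.38x4 + 0.38x5 + 0.9x6 ≤ 0.74   (sulfur)
  8x1 + 5x2 + 3x4 + 8x5 + 6x6 ≥ 13   (manganese)
  x2 ≤ 4.9
  x6 ≤ 3.5
  x1, x2, x3, x4, x5, x6 ≥ 0.
The optimal basis is {return scrap, nickel briquettes, ferrochrome}; pig iron, scrap grade B, cast iron scrap drop out. There the chromium, nickel, manganese constraints are tight.
Solving gives x1 = 1.4306, x3 = 1.1686, x4 = 0.51839.
Objective = 0.29·1.4306 + 28.11·1.1686 + 4.94·0.51839 = 35.8251.

€35.83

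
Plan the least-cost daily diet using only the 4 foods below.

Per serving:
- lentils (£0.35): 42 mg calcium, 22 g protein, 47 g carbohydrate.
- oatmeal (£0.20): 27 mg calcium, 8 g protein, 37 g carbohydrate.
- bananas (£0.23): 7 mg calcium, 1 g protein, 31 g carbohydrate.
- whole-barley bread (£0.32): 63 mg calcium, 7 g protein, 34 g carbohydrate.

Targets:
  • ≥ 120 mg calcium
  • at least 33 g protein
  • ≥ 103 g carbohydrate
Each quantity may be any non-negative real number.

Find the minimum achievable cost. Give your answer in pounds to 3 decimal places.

£0.781

Let x1 = servings of lentils, x2 = servings of oatmeal, x3 = servings of bananas, x4 = servings of whole-barley bread.
Minimize 0.35x1 + 0.2x2 + 0.23x3 + 0.32x4 with:
  42x1 + 27x2 + 7x3 + 63x4 ≥ 120   (calcium)
  22x1 + 8x2 + 1x3 + 7x4 ≥ 33   (protein)
  47x1 + 37x2 + 31x3 + 34x4 ≥ 103   (carbohydrate)
  x1, x2, x3, x4 ≥ 0.
The cheapest feasible vertex uses only lentils, oatmeal, whole-barley bread; bananas is not used. Binding constraints: calcium, protein, carbohydrate.
Optimal quantities: lentils = 0.9356 servings, oatmeal = 0.6898 servings, whole-barley bread = 0.9854 servings.
Cost = 0.35·0.9356 + 0.2·0.6898 + 0.32·0.9854 = 0.78075.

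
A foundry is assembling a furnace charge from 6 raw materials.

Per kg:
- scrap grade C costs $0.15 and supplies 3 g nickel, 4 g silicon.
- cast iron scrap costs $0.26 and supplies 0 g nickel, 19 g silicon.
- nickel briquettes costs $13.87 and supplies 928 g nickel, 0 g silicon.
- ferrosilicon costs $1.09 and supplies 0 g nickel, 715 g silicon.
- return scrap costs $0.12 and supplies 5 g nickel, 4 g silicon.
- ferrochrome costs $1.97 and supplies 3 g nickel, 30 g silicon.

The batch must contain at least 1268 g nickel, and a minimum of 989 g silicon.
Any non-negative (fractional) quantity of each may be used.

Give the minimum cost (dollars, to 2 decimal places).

$20.46

Let x1 = kg of scrap grade C, x2 = kg of cast iron scrap, x3 = kg of nickel briquettes, x4 = kg of ferrosilicon, x5 = kg of return scrap, x6 = kg of ferrochrome.
min 0.15x1 + 0.26x2 + 13.87x3 + 1.09x4 + 0.12x5 + 1.97x6 subject to:
  3x1 + 928x3 + 5x5 + 3x6 ≥ 1268   (nickel)
  4x1 + 19x2 + 715x4 + 4x5 + 30x6 ≥ 989   (silicon)
  x1, x2, x3, x4, x5, x6 ≥ 0.
The cheapest feasible vertex uses only nickel briquettes, ferrosilicon; scrap grade C, cast iron scrap, return scrap, ferrochrome are not used. There the nickel and silicon constraints are tight.
That vertex is x3 = 1.3664, x4 = 1.3832.
Hence cost = 13.87·1.3664 + 1.09·1.3832 = $20.4597.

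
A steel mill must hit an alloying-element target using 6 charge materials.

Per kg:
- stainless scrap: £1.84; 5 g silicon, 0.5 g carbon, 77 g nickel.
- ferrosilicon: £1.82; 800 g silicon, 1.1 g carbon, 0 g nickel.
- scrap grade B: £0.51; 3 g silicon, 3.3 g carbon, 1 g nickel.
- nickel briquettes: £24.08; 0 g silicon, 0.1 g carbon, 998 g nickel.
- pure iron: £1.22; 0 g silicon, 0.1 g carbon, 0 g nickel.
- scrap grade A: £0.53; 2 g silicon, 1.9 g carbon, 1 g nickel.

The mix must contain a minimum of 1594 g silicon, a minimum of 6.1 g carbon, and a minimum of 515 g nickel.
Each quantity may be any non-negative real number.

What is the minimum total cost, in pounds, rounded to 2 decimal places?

£15.95

Set it up as a linear program. Let x1 = kg of stainless scrap, x2 = kg of ferrosilicon, x3 = kg of scrap grade B, x4 = kg of nickel briquettes, x5 = kg of pure iron, x6 = kg of scrap grade A.
Minimize 1.84x1 + 1.82x2 + 0.51x3 + 24.08x4 + 1.22x5 + 0.53x6 s.t.:
  5x1 + 800x2 + 3x3 + 2x6 ≥ 1594   (silicon)
  0.5x1 + 1.1x2 + 3.3x3 + 0.1x4 + 0.1x5 + 1.9x6 ≥ 6.1   (carbon)
  77x1 + 1x3 + 998x4 + 1x6 ≥ 515   (nickel)
  x1, x2, x3, x4, x5, x6 ≥ 0.
The optimal basis is {stainless scrap, ferrosilicon, scrap grade B}; nickel briquettes, pure iron, scrap grade A drop out. There the silicon, carbon, nickel constraints are tight.
So stainless scrap = 6.686 kg, ferrosilicon = 1.95 kg, scrap grade B = 0.1855 kg.
Total cost: 1.84·6.686 + 1.82·1.95 + 0.51·0.1855 = 15.9458.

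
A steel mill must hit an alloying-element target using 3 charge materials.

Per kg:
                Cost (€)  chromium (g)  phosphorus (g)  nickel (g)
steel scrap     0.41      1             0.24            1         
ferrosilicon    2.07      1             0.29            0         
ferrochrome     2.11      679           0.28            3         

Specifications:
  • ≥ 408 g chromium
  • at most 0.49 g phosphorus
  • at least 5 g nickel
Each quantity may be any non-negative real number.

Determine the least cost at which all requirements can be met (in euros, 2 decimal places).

Set it up as a linear program. Let x1 = kg of steel scrap, x2 = kg of ferrosilicon, x3 = kg of ferrochrome.
Minimise 0.41x1 + 2.07x2 + 2.11x3 s.t.:
  1x1 + 1x2 + 679x3 ≥ 408   (chromium)
  0.24x1 + 0.29x2 + 0.28x3 ≤ 0.49   (phosphorus)
  1x1 + 3x3 ≥ 5   (nickel)
  x1, x2, x3 ≥ 0.
The minimum-cost mix takes nothing from ferrosilicon — only steel scrap, ferrochrome. Binding constraints: phosphorus and nickel.
So steel scrap = 0.1591 kg, ferrochrome = 1.614 kg.
Total cost: 0.41·0.1591 + 2.11·1.614 = 3.4708.

€3.47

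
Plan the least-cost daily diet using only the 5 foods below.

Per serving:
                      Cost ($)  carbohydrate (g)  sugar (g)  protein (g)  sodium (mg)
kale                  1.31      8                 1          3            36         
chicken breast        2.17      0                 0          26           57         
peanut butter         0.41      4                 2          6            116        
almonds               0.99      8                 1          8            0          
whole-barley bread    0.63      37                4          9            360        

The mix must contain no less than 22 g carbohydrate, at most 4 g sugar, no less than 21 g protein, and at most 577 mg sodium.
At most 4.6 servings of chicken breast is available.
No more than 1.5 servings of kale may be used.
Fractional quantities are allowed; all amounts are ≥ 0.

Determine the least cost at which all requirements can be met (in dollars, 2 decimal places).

Treat it as an LP. Let x1 = servings of kale, x2 = servings of chicken breast, x3 = servings of peanut butter, x4 = servings of almonds, x5 = servings of whole-barley bread.
Minimise 1.31x1 + 2.17x2 + 0.41x3 + 0.99x4 + 0.63x5 with:
  8x1 + 4x3 + 8x4 + 37x5 ≥ 22   (carbohydrate)
  1x1 + 2x3 + 1x4 + 4x5 ≤ 4   (sugar)
  3x1 + 26x2 + 6x3 + 8x4 + 9x5 ≥ 21   (protein)
  36x1 + 57x2 + 116x3 + 360x5 ≤ 577   (sodium)
  x2 ≤ 4.6
  x1 ≤ 1.5
  x1, x2, x3, x4, x5 ≥ 0.
The minimum-cost mix takes nothing from kale, almonds — only chicken breast, peanut butter, whole-barley bread. There the carbohydrate, sugar, protein constraints are tight.
Optimal quantities: chicken breast = 0.4019 servings, peanut butter = 1.034 servings, whole-barley bread = 0.4828 servings.
Objective = 2.17·0.4019 + 0.41·1.034 + 0.63·0.4828 = 1.6002.

$1.60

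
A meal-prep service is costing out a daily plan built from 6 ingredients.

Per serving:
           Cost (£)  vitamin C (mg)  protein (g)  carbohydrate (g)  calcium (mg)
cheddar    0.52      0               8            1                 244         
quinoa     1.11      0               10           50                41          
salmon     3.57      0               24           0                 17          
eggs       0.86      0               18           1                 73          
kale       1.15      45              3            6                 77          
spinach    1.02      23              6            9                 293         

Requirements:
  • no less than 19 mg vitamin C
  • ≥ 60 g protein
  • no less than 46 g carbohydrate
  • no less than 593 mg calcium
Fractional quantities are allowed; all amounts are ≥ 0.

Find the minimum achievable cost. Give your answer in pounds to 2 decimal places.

Let x1 = servings of cheddar, x2 = servings of quinoa, x3 = servings of salmon, x4 = servings of eggs, x5 = servings of kale, x6 = servings of spinach.
Minimise 0.52x1 + 1.11x2 + 3.57x3 + 0.86x4 + 1.15x5 + 1.02x6 s.t.:
  45x5 + 23x6 ≥ 19   (vitamin C)
  8x1 + 10x2 + 24x3 + 18x4 + 3x5 + 6x6 ≥ 60   (protein)
  1x1 + 50x2 + 1x4 + 6x5 + 9x6 ≥ 46   (carbohydrate)
  244x1 + 41x2 + 17x3 + 73x4 + 77x5 + 293x6 ≥ 593   (calcium)
  x1, x2, x3, x4, x5, x6 ≥ 0.
At the optimum only cheddar, quinoa, eggs, kale are positive (salmon, spinach = 0). Binding constraints: vitamin C, protein, carbohydrate, calcium.
That vertex is x1 = 1.522, x2 = 0.796, x4 = 2.144, x5 = 0.4222.
Hence cost = 0.52·1.522 + 1.11·0.796 + 0.86·2.144 + 1.15·0.4222 = £4.0044.

£4.00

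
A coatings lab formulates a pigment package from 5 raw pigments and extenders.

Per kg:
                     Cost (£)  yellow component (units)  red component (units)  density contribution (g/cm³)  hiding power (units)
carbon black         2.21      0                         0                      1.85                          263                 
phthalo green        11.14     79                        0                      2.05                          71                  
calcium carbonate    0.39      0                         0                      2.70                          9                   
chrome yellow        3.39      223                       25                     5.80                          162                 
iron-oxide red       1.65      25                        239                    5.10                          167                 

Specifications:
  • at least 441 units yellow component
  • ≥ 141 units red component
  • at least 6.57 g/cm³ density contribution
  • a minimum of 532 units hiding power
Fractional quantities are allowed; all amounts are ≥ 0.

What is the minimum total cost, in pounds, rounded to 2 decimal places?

Set it up as a linear program. Let x1 = kg of carbon black, x2 = kg of phthalo green, x3 = kg of calcium carbonate, x4 = kg of chrome yellow, x5 = kg of iron-oxide red.
min 2.21x1 + 11.14x2 + 0.39x3 + 3.39x4 + 1.65x5 with:
  79x2 + 223x4 + 25x5 ≥ 441   (yellow component)
  25x4 + 239x5 ≥ 141   (red component)
  1.85x1 + 2.05x2 + 2.7x3 + 5.8x4 + 5.1x5 ≥ 6.57   (density contribution)
  263x1 + 71x2 + 9x3 + 162x4 + 167x5 ≥ 532   (hiding power)
  x1, x2, x3, x4, x5 ≥ 0.
The cheapest feasible vertex uses only carbon black, chrome yellow, iron-oxide red; phthalo green, calcium carbonate are not used. The yellow component, red component, hiding power requirements are met with equality.
So carbon black = 0.5853 kg, chrome yellow = 1.934 kg, iron-oxide red = 0.3876 kg.
Objective = 2.21·0.5853 + 3.39·1.934 + 1.65·0.3876 = 8.4893.

£8.49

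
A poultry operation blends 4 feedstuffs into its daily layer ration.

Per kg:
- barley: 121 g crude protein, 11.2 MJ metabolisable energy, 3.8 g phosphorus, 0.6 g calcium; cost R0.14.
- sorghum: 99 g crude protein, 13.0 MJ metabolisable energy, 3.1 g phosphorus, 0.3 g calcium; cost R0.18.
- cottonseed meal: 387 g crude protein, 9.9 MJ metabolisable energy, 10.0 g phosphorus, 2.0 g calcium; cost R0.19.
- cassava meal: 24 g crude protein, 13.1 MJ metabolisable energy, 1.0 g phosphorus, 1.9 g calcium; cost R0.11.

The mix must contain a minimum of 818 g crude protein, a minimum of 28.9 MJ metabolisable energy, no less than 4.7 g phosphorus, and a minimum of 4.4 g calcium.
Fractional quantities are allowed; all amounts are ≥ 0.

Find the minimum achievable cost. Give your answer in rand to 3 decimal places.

Set it up as a linear program. Let x1 = kg of barley, x2 = kg of sorghum, x3 = kg of cottonseed meal, x4 = kg of cassava meal.
Minimise 0.14x1 + 0.18x2 + 0.19x3 + 0.11x4 with:
  121x1 + 99x2 + 387x3 + 24x4 ≥ 818   (crude protein)
  11.2x1 + 13x2 + 9.9x3 + 13.1x4 ≥ 28.9   (metabolisable energy)
  3.8x1 + 3.1x2 + 10x3 + 1x4 ≥ 4.7   (phosphorus)
  0.6x1 + 0.3x2 + 2x3 + 1.9x4 ≥ 4.4   (calcium)
  x1, x2, x3, x4 ≥ 0.
The minimum-cost mix takes nothing from barley, sorghum — only cottonseed meal, cassava meal. The crude protein and metabolisable energy requirements are met with equality.
So cottonseed meal = 2.074 kg, cassava meal = 0.6387 kg.
Cost = 0.19·2.074 + 0.11·0.6387 = 0.46432.

R0.464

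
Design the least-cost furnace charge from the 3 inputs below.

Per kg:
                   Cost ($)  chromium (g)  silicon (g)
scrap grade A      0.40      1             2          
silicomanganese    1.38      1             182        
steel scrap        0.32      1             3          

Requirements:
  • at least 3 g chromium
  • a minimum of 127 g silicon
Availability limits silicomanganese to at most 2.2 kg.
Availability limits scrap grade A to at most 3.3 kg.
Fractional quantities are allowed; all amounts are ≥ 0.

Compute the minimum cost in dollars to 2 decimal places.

Let x1 = kg of scrap grade A, x2 = kg of silicomanganese, x3 = kg of steel scrap.
Minimise 0.4x1 + 1.38x2 + 0.32x3 s.t.:
  1x1 + 1x2 + 1x3 ≥ 3   (chromium)
  2x1 + 182x2 + 3x3 ≥ 127   (silicon)
  x2 ≤ 2.2
  x1 ≤ 3.3
  x1, x2, x3 ≥ 0.
The cheapest feasible vertex uses only silicomanganese, steel scrap; scrap grade A is not used. Binding constraints: chromium and silicon.
So silicomanganese = 0.6592 kg, steel scrap = 2.341 kg.
Cost = 1.38·0.6592 + 0.32·2.341 = 1.6588.

$1.66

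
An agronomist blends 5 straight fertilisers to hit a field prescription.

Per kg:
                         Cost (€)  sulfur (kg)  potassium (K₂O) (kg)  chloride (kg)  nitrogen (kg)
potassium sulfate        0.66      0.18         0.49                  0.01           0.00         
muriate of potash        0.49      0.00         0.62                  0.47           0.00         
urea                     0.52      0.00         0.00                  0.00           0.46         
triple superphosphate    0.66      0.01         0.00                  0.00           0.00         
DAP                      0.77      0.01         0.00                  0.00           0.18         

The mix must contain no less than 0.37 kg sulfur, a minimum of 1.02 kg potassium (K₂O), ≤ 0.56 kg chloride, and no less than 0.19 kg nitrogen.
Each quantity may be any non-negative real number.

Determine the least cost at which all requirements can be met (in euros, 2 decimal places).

€1.58

This is a linear program. Let x1 = kg of potassium sulfate, x2 = kg of muriate of potash, x3 = kg of urea, x4 = kg of triple superphosphate, x5 = kg of DAP.
Minimize 0.66x1 + 0.49x2 + 0.52x3 + 0.66x4 + 0.77x5 with:
  0.18x1 + 0.01x4 + 0.01x5 ≥ 0.37   (sulfur)
  0.49x1 + 0.62x2 ≥ 1.02   (potassium (K₂O))
  0.01x1 + 0.47x2 ≤ 0.56   (chloride)
  0.46x3 + 0.18x5 ≥ 0.19   (nitrogen)
  x1, x2, x3, x4, x5 ≥ 0.
The cheapest feasible vertex uses only potassium sulfate, muriate of potash, urea; triple superphosphate, DAP are not used. There the sulfur, potassium (K₂O), nitrogen constraints are tight.
Optimal quantities: potassium sulfate = 2.056 kg, muriate of potash = 0.02061 kg, urea = 0.413 kg.
Objective = 0.66·2.056 + 0.49·0.02061 + 0.52·0.413 = 1.5818.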